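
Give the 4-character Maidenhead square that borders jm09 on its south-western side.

Longitude square 0; −1 → -1, wraps to 9, carry into field.
Longitude field J = 9; −1 → 8 = I.
Latitude square 9; −1 → 8.

IM98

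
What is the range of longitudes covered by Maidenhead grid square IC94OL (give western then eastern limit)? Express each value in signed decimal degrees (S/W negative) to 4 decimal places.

Field I=8, C=2: +8·20° lon, +2·10° lat → SW at lon -20°, lat -70°.
Square 9, 4: +9·2° lon, +4·1° lat → SW at lon -2°, lat -66°.
Subsquare o=14, l=11: +14·0.0833333° lon, +11·0.0416667° lat → SW at lon -0.833333°, lat -65.5417°.
Cell spans 0.0833333° lon × 0.0416667° lat.
west -0.8333, east -0.7500.

-0.8333, -0.7500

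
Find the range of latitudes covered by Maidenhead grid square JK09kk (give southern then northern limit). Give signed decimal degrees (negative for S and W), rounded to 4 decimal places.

19.4167, 19.4583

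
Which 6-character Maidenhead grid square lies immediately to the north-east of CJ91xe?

Longitude subsquare x = 23; +1 → 24, wraps to 0 = a, carry into square.
Longitude square 9; +1 → 10, wraps to 0, carry into field.
Longitude field C = 2; +1 → 3 = D.
Latitude subsquare e = 4; +1 → 5 = f.

DJ01af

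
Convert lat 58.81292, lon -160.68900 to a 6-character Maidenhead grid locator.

AO98pt

Shift to the Maidenhead origin (180°W, 90°S): lon 19.3110, lat 148.8129.
Field: 19.3110/20 → 0 → A, 148.8129/10 → 14 → O; chars AO.
Square: 19.3110/2 → 9, 8.8129/1 → 8; chars 98.
Subsquare: 1.3110/0.0833333 → 15 → p, 0.8129/0.0416667 → 19 → t; chars pt.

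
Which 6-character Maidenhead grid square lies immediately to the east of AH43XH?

AH53ah

Longitude subsquare x = 23; +1 → 24, wraps to 0 = a, carry into square.
Longitude square 4; +1 → 5.
The latitude characters are unchanged.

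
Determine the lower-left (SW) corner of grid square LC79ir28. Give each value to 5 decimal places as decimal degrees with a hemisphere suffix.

60.25833° S, 54.68333° E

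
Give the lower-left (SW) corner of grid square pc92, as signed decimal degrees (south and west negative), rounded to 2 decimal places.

-68.00, 138.00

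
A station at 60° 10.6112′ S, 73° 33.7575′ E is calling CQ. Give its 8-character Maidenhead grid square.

MC69st77

Shift to the Maidenhead origin (180°W, 90°S): lon 253.56262, lat 29.82315.
Field (20°×10°, letters A–R): lon ⌊253.56262/20⌋ = 12 → M; lat ⌊29.82315/10⌋ = 2 → C.
Square (2°×1°, digits 0–9): lon ⌊13.56262/2⌋ = 6; lat ⌊9.82315/1⌋ = 9.
Subsquare (5′×2.5′, letters a–x): lon ⌊1.56262/0.0833333⌋ = 18 → s; lat ⌊0.82315/0.0416667⌋ = 19 → t.
Extended square (30″×15″, digits 0–9): lon ⌊0.06262/0.00833333⌋ = 7; lat ⌊0.03148/0.00416667⌋ = 7.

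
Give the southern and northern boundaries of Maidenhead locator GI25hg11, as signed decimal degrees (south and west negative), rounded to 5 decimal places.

-4.74583, -4.74167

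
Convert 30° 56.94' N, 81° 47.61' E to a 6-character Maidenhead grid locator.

NM00vw

Offset from 180°W / 90°S: lon 261.7935°, lat 120.9490°.
Field (20°×10°, letters A–R): 261.7935/20 → 13 → N, 120.9490/10 → 12 → M; chars NM.
Square (2°×1°, digits 0–9): 1.7935/2 → 0, 0.9490/1 → 0; chars 00.
Subsquare (5′×2.5′, letters a–x): 1.7935/0.0833333 → 21 → v, 0.9490/0.0416667 → 22 → w; chars vw.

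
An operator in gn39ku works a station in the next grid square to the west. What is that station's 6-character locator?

Longitude subsquare k = 10; −1 → 9 = j.
The latitude characters are unchanged.

GN39ju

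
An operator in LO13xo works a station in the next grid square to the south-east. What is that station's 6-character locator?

LO23an

Longitude subsquare x = 23; +1 → 24, wraps to 0 = a, carry into square.
Longitude square 1; +1 → 2.
Latitude subsquare o = 14; −1 → 13 = n.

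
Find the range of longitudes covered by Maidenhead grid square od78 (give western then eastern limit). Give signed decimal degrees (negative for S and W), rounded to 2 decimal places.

114.00, 116.00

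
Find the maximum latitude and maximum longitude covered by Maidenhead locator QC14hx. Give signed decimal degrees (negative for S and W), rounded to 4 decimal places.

Field Q=16, C=2: +16·20° lon, +2·10° lat → SW at lon 140°, lat -70°.
Square 1, 4: +1·2° lon, +4·1° lat → SW at lon 142°, lat -66°.
Subsquare h=7, x=23: +7·0.0833333° lon, +23·0.0416667° lat → SW at lon 142.583°, lat -65.0417°.
Cell spans 0.0833333° lon × 0.0416667° lat. NE corner is SW corner plus one full cell.
latitude -65.0000, longitude 142.6667.

-65.0000, 142.6667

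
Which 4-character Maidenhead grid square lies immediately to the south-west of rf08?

QF97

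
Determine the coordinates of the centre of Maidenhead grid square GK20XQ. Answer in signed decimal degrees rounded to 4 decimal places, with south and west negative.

Field G=6, K=10: +6·20° lon, +10·10° lat → SW at lon -60°, lat 10°.
Square 2, 0: +2·2° lon, +0·1° lat → SW at lon -56°, lat 10°.
Subsquare x=23, q=16: +23·0.0833333° lon, +16·0.0416667° lat → SW at lon -54.0833°, lat 10.6667°.
Cell spans 0.0833333° lon × 0.0416667° lat. Centre is SW corner plus half of each.
latitude 10.6875, longitude -54.0417.

10.6875, -54.0417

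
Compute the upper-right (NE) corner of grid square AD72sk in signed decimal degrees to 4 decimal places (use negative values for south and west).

-57.5417, -164.4167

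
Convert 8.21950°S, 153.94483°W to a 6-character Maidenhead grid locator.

Shift to the Maidenhead origin (180°W, 90°S): lon 26.0552, lat 81.7805.
Field (20°×10°, letters A–R): 26.0552/20 → 1 → B, 81.7805/10 → 8 → I; chars BI.
Square (2°×1°, digits 0–9): 6.0552/2 → 3, 1.7805/1 → 1; chars 31.
Subsquare (5′×2.5′, letters a–x): 0.0552/0.0833333 → 0 → a, 0.7805/0.0416667 → 18 → s; chars as.

BI31as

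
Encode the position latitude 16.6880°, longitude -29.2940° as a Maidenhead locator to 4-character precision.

HK56

Offset from 180°W / 90°S: lon 150.71°, lat 106.69°.
Field: lon ⌊150.71/20⌋ = 7 → H; lat ⌊106.69/10⌋ = 10 → K.
Square: lon ⌊10.71/2⌋ = 5; lat ⌊6.69/1⌋ = 6.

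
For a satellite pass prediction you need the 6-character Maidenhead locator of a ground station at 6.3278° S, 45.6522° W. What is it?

GI73eq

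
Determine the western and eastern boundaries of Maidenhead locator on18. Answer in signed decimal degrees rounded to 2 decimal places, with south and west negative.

Field O=14, N=13: +14·20° lon, +13·10° lat → SW at lon 100°, lat 40°.
Square 1, 8: +1·2° lon, +8·1° lat → SW at lon 102°, lat 48°.
Cell spans 2° lon × 1° lat.
west 102.00, east 104.00.

102.00, 104.00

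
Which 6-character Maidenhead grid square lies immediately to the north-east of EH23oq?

EH23pr

Longitude subsquare o = 14; +1 → 15 = p.
Latitude subsquare q = 16; +1 → 17 = r.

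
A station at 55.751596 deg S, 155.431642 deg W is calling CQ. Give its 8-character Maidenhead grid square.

Add 180° to longitude and 90° to latitude: 24.56836, 34.24840.
Field: 24.56836/20 → 1 → B, 34.24840/10 → 3 → D; chars BD.
Square: 4.56836/2 → 2, 4.24840/1 → 4; chars 24.
Subsquare: 0.56836/0.0833333 → 6 → g, 0.24840/0.0416667 → 5 → f; chars gf.
Extended square: 0.06836/0.00833333 → 8, 0.04007/0.00416667 → 9; chars 89.

BD24gf89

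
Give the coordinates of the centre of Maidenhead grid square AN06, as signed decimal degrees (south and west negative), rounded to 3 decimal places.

Field A=0, N=13: +0·20° lon, +13·10° lat → SW at lon -180°, lat 40°.
Square 0, 6: +0·2° lon, +6·1° lat → SW at lon -180°, lat 46°.
Cell spans 2° lon × 1° lat. Centre is SW corner plus half of each.
latitude 46.500, longitude -179.000.

46.500, -179.000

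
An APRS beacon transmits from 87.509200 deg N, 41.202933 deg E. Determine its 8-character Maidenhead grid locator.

LR07om42

Shift to the Maidenhead origin (180°W, 90°S): lon 221.20293, lat 177.50920.
Field (20°×10°, letters A–R): 221.20293/20 → 11 → L, 177.50920/10 → 17 → R; chars LR.
Square (2°×1°, digits 0–9): 1.20293/2 → 0, 7.50920/1 → 7; chars 07.
Subsquare (5′×2.5′, letters a–x): 1.20293/0.0833333 → 14 → o, 0.50920/0.0416667 → 12 → m; chars om.
Extended square (30″×15″, digits 0–9): 0.03627/0.00833333 → 4, 0.00920/0.00416667 → 2; chars 42.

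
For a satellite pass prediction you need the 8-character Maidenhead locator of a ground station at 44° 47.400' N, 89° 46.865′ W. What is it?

EN54cs69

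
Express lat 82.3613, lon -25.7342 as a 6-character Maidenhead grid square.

Add 180° to longitude and 90° to latitude: 154.2658, 172.3613.
Field: 154.2658/20 → 7 → H, 172.3613/10 → 17 → R; chars HR.
Square: 14.2658/2 → 7, 2.3613/1 → 2; chars 72.
Subsquare: 0.2658/0.0833333 → 3 → d, 0.3613/0.0416667 → 8 → i; chars di.

HR72di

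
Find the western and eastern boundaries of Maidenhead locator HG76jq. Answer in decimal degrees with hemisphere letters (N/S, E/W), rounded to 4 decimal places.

25.2500° W, 25.1667° W

Field H=7, G=6: +7·20° lon, +6·10° lat → SW at lon -40°, lat -30°.
Square 7, 6: +7·2° lon, +6·1° lat → SW at lon -26°, lat -24°.
Subsquare j=9, q=16: +9·0.0833333° lon, +16·0.0416667° lat → SW at lon -25.25°, lat -23.3333°.
Cell spans 0.0833333° lon × 0.0416667° lat.
west 25.2500° W, east 25.1667° W.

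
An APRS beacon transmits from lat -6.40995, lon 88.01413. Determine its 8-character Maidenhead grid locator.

NI43ao11

Add 180° to longitude and 90° to latitude: 268.01413, 83.59005.
Field: 268.01413/20 → 13 → N, 83.59005/10 → 8 → I; chars NI.
Square: 8.01413/2 → 4, 3.59005/1 → 3; chars 43.
Subsquare: 0.01413/0.0833333 → 0 → a, 0.59005/0.0416667 → 14 → o; chars ao.
Extended square: 0.01413/0.00833333 → 1, 0.00672/0.00416667 → 1; chars 11.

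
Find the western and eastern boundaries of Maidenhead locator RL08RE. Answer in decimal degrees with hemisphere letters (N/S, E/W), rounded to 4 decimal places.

161.4167° E, 161.5000° E

Field R=17, L=11: +17·20° lon, +11·10° lat → SW at lon 160°, lat 20°.
Square 0, 8: +0·2° lon, +8·1° lat → SW at lon 160°, lat 28°.
Subsquare r=17, e=4: +17·0.0833333° lon, +4·0.0416667° lat → SW at lon 161.417°, lat 28.1667°.
Cell spans 0.0833333° lon × 0.0416667° lat.
west 161.4167° E, east 161.5000° E.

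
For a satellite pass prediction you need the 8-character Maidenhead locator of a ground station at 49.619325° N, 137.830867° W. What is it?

Add 180° to longitude and 90° to latitude: 42.16913, 139.61933.
Field: lon ⌊42.16913/20⌋ = 2 → C; lat ⌊139.61933/10⌋ = 13 → N.
Square: lon ⌊2.16913/2⌋ = 1; lat ⌊9.61933/1⌋ = 9.
Subsquare: lon ⌊0.16913/0.0833333⌋ = 2 → c; lat ⌊0.61933/0.0416667⌋ = 14 → o.
Extended square: lon ⌊0.00247/0.00833333⌋ = 0; lat ⌊0.03599/0.00416667⌋ = 8.

CN19co08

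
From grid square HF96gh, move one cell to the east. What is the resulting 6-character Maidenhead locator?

HF96hh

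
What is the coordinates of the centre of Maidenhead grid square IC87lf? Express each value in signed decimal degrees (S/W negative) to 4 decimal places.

-62.7708, -3.0417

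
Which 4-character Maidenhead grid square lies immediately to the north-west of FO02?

EO93

Longitude square 0; −1 → -1, wraps to 9, carry into field.
Longitude field F = 5; −1 → 4 = E.
Latitude square 2; +1 → 3.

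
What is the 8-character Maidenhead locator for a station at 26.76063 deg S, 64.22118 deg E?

MG23cf67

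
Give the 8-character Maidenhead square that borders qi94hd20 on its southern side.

QI94hc29

Latitude extended square 0; −1 → -1, wraps to 9, carry into subsquare.
Latitude subsquare d = 3; −1 → 2 = c.
The longitude characters are unchanged.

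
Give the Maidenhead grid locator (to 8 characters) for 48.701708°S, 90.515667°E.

NE51gh11

Offset from 180°W / 90°S: lon 270.51567°, lat 41.29829°.
Field: 270.51567/20 → 13 → N, 41.29829/10 → 4 → E; chars NE.
Square: 10.51567/2 → 5, 1.29829/1 → 1; chars 51.
Subsquare: 0.51567/0.0833333 → 6 → g, 0.29829/0.0416667 → 7 → h; chars gh.
Extended square: 0.01567/0.00833333 → 1, 0.00663/0.00416667 → 1; chars 11.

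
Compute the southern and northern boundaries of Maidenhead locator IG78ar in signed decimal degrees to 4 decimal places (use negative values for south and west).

-21.2917, -21.2500

Field I=8, G=6: +8·20° lon, +6·10° lat → SW at lon -20°, lat -30°.
Square 7, 8: +7·2° lon, +8·1° lat → SW at lon -6°, lat -22°.
Subsquare a=0, r=17: +0·0.0833333° lon, +17·0.0416667° lat → SW at lon -6°, lat -21.2917°.
Cell spans 0.0833333° lon × 0.0416667° lat.
south -21.2917, north -21.2500.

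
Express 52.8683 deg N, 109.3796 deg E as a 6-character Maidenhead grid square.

Offset from 180°W / 90°S: lon 289.3796°, lat 142.8683°.
Field: lon ⌊289.3796/20⌋ = 14 → O; lat ⌊142.8683/10⌋ = 14 → O.
Square: lon ⌊9.3796/2⌋ = 4; lat ⌊2.8683/1⌋ = 2.
Subsquare: lon ⌊1.3796/0.0833333⌋ = 16 → q; lat ⌊0.8683/0.0416667⌋ = 20 → u.

OO42qu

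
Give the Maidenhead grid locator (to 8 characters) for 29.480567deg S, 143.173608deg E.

Add 180° to longitude and 90° to latitude: 323.17361, 60.51943.
Field: 323.17361/20 → 16 → Q, 60.51943/10 → 6 → G; chars QG.
Square: 3.17361/2 → 1, 0.51943/1 → 0; chars 10.
Subsquare: 1.17361/0.0833333 → 14 → o, 0.51943/0.0416667 → 12 → m; chars om.
Extended square: 0.00694/0.00833333 → 0, 0.01943/0.00416667 → 4; chars 04.

QG10om04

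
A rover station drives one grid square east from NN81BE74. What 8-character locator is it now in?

NN81be84

Longitude extended square 7; +1 → 8.
The latitude characters are unchanged.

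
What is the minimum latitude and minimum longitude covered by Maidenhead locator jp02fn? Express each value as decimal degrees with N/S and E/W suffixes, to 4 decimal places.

62.5417° N, 0.4167° E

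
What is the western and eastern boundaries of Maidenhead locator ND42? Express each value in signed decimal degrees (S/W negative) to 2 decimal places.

Field N=13, D=3: +13·20° lon, +3·10° lat → SW at lon 80°, lat -60°.
Square 4, 2: +4·2° lon, +2·1° lat → SW at lon 88°, lat -58°.
Cell spans 2° lon × 1° lat.
west 88.00, east 90.00.

88.00, 90.00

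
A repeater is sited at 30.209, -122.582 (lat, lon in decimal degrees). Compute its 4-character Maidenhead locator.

Add 180° to longitude and 90° to latitude: 57.42, 120.21.
Field: 57.42/20 → 2 → C, 120.21/10 → 12 → M; chars CM.
Square: 17.42/2 → 8, 0.21/1 → 0; chars 80.

CM80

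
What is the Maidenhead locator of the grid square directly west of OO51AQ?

OO41xq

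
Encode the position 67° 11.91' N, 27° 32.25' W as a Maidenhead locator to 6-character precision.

Offset from 180°W / 90°S: lon 152.4625°, lat 157.1985°.
Field: 152.4625/20 → 7 → H, 157.1985/10 → 15 → P; chars HP.
Square: 12.4625/2 → 6, 7.1985/1 → 7; chars 67.
Subsquare: 0.4625/0.0833333 → 5 → f, 0.1985/0.0416667 → 4 → e; chars fe.

HP67fe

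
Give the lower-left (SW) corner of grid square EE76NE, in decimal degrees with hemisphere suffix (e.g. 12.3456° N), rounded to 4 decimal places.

43.8333° S, 84.9167° W

Field E=4, E=4: +4·20° lon, +4·10° lat → SW at lon -100°, lat -50°.
Square 7, 6: +7·2° lon, +6·1° lat → SW at lon -86°, lat -44°.
Subsquare n=13, e=4: +13·0.0833333° lon, +4·0.0416667° lat → SW at lon -84.9167°, lat -43.8333°.
latitude 43.8333° S, longitude 84.9167° W.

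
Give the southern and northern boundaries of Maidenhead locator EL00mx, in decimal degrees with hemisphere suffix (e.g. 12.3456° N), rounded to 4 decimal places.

Field E=4, L=11: +4·20° lon, +11·10° lat → SW at lon -100°, lat 20°.
Square 0, 0: +0·2° lon, +0·1° lat → SW at lon -100°, lat 20°.
Subsquare m=12, x=23: +12·0.0833333° lon, +23·0.0416667° lat → SW at lon -99°, lat 20.9583°.
Cell spans 0.0833333° lon × 0.0416667° lat.
south 20.9583° N, north 21.0000° N.

20.9583° N, 21.0000° N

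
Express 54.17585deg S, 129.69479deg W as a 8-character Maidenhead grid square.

CD55dt67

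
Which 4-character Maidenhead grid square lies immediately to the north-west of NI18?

NI09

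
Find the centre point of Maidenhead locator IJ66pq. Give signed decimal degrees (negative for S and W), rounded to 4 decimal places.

6.6875, -6.7083

Field I=8, J=9: +8·20° lon, +9·10° lat → SW at lon -20°, lat 0°.
Square 6, 6: +6·2° lon, +6·1° lat → SW at lon -8°, lat 6°.
Subsquare p=15, q=16: +15·0.0833333° lon, +16·0.0416667° lat → SW at lon -6.75°, lat 6.66667°.
Cell spans 0.0833333° lon × 0.0416667° lat. Centre is SW corner plus half of each.
latitude 6.6875, longitude -6.7083.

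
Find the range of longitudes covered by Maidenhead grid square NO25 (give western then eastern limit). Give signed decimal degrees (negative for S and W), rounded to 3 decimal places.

84.000, 86.000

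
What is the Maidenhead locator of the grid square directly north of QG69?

Latitude square 9; +1 → 10, wraps to 0, carry into field.
Latitude field G = 6; +1 → 7 = H.
The longitude characters are unchanged.

QH60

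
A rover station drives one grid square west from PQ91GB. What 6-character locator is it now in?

Longitude subsquare g = 6; −1 → 5 = f.
The latitude characters are unchanged.

PQ91fb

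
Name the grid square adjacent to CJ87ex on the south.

CJ87ew

Latitude subsquare x = 23; −1 → 22 = w.
The longitude characters are unchanged.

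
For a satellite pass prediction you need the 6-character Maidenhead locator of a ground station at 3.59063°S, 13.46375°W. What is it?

Offset from 180°W / 90°S: lon 166.5362°, lat 86.4094°.
Field (20°×10°, letters A–R): 166.5362/20 → 8 → I, 86.4094/10 → 8 → I; chars II.
Square (2°×1°, digits 0–9): 6.5362/2 → 3, 6.4094/1 → 6; chars 36.
Subsquare (5′×2.5′, letters a–x): 0.5362/0.0833333 → 6 → g, 0.4094/0.0416667 → 9 → j; chars gj.

II36gj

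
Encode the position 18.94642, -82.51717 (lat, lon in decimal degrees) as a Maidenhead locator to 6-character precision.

EK88rw

Offset from 180°W / 90°S: lon 97.4828°, lat 108.9464°.
Field: 97.4828/20 → 4 → E, 108.9464/10 → 10 → K; chars EK.
Square: 17.4828/2 → 8, 8.9464/1 → 8; chars 88.
Subsquare: 1.4828/0.0833333 → 17 → r, 0.9464/0.0416667 → 22 → w; chars rw.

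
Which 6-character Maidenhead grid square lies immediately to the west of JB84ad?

JB74xd

Longitude subsquare a = 0; −1 → -1, wraps to 23 = x, carry into square.
Longitude square 8; −1 → 7.
The latitude characters are unchanged.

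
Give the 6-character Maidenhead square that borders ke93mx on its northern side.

KE94ma

Latitude subsquare x = 23; +1 → 24, wraps to 0 = a, carry into square.
Latitude square 3; +1 → 4.
The longitude characters are unchanged.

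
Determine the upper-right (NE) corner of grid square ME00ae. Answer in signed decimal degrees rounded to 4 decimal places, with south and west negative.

-49.7917, 60.0833

Field M=12, E=4: +12·20° lon, +4·10° lat → SW at lon 60°, lat -50°.
Square 0, 0: +0·2° lon, +0·1° lat → SW at lon 60°, lat -50°.
Subsquare a=0, e=4: +0·0.0833333° lon, +4·0.0416667° lat → SW at lon 60°, lat -49.8333°.
Cell spans 0.0833333° lon × 0.0416667° lat. NE corner is SW corner plus one full cell.
latitude -49.7917, longitude 60.0833.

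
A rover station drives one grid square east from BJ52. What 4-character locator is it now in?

Longitude square 5; +1 → 6.
The latitude characters are unchanged.

BJ62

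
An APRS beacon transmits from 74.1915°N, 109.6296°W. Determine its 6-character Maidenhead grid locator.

DQ54ee

Shift to the Maidenhead origin (180°W, 90°S): lon 70.3704, lat 164.1915.
Field (20°×10°, letters A–R): 70.3704/20 → 3 → D, 164.1915/10 → 16 → Q; chars DQ.
Square (2°×1°, digits 0–9): 10.3704/2 → 5, 4.1915/1 → 4; chars 54.
Subsquare (5′×2.5′, letters a–x): 0.3704/0.0833333 → 4 → e, 0.1915/0.0416667 → 4 → e; chars ee.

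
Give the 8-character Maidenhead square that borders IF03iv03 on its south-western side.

Longitude extended square 0; −1 → -1, wraps to 9, carry into subsquare.
Longitude subsquare i = 8; −1 → 7 = h.
Latitude extended square 3; −1 → 2.

IF03hv92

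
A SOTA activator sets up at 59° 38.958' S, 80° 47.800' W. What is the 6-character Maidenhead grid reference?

Offset from 180°W / 90°S: lon 99.2033°, lat 30.3507°.
Field: lon ⌊99.2033/20⌋ = 4 → E; lat ⌊30.3507/10⌋ = 3 → D.
Square: lon ⌊19.2033/2⌋ = 9; lat ⌊0.3507/1⌋ = 0.
Subsquare: lon ⌊1.2033/0.0833333⌋ = 14 → o; lat ⌊0.3507/0.0416667⌋ = 8 → i.

ED90oi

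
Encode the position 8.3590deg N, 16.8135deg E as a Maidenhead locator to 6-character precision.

JJ88ji

Add 180° to longitude and 90° to latitude: 196.8135, 98.3590.
Field: 196.8135/20 → 9 → J, 98.3590/10 → 9 → J; chars JJ.
Square: 16.8135/2 → 8, 8.3590/1 → 8; chars 88.
Subsquare: 0.8135/0.0833333 → 9 → j, 0.3590/0.0416667 → 8 → i; chars ji.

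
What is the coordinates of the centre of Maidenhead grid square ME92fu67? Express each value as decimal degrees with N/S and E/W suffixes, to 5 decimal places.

Field M=12, E=4: +12·20° lon, +4·10° lat → SW at lon 60°, lat -50°.
Square 9, 2: +9·2° lon, +2·1° lat → SW at lon 78°, lat -48°.
Subsquare f=5, u=20: +5·0.0833333° lon, +20·0.0416667° lat → SW at lon 78.4167°, lat -47.1667°.
Extended square 6, 7: +6·0.00833333° lon, +7·0.00416667° lat → SW at lon 78.4667°, lat -47.1375°.
Cell spans 0.00833333° lon × 0.00416667° lat. Centre is SW corner plus half of each.
latitude 47.13542° S, longitude 78.47083° E.

47.13542° S, 78.47083° E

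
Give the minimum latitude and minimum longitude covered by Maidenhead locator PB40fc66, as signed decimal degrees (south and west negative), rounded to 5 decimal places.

-79.89167, 128.46667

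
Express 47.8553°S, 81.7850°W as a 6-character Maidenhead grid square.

EE92cd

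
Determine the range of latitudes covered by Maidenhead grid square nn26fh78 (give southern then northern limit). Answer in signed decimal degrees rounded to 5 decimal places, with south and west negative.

46.32500, 46.32917

Field N=13, N=13: +13·20° lon, +13·10° lat → SW at lon 80°, lat 40°.
Square 2, 6: +2·2° lon, +6·1° lat → SW at lon 84°, lat 46°.
Subsquare f=5, h=7: +5·0.0833333° lon, +7·0.0416667° lat → SW at lon 84.4167°, lat 46.2917°.
Extended square 7, 8: +7·0.00833333° lon, +8·0.00416667° lat → SW at lon 84.475°, lat 46.325°.
Cell spans 0.00833333° lon × 0.00416667° lat.
south 46.32500, north 46.32917.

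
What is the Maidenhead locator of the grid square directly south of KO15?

Latitude square 5; −1 → 4.
The longitude characters are unchanged.

KO14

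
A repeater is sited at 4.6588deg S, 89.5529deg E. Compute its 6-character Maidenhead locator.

Shift to the Maidenhead origin (180°W, 90°S): lon 269.5529, lat 85.3412.
Field (20°×10°, letters A–R): lon ⌊269.5529/20⌋ = 13 → N; lat ⌊85.3412/10⌋ = 8 → I.
Square (2°×1°, digits 0–9): lon ⌊9.5529/2⌋ = 4; lat ⌊5.3412/1⌋ = 5.
Subsquare (5′×2.5′, letters a–x): lon ⌊1.5529/0.0833333⌋ = 18 → s; lat ⌊0.3412/0.0416667⌋ = 8 → i.

NI45si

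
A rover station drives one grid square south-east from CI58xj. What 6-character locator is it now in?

CI68ai

Longitude subsquare x = 23; +1 → 24, wraps to 0 = a, carry into square.
Longitude square 5; +1 → 6.
Latitude subsquare j = 9; −1 → 8 = i.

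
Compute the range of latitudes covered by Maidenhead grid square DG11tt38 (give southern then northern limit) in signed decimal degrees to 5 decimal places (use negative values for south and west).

-28.17500, -28.17083

Field D=3, G=6: +3·20° lon, +6·10° lat → SW at lon -120°, lat -30°.
Square 1, 1: +1·2° lon, +1·1° lat → SW at lon -118°, lat -29°.
Subsquare t=19, t=19: +19·0.0833333° lon, +19·0.0416667° lat → SW at lon -116.417°, lat -28.2083°.
Extended square 3, 8: +3·0.00833333° lon, +8·0.00416667° lat → SW at lon -116.392°, lat -28.175°.
Cell spans 0.00833333° lon × 0.00416667° lat.
south -28.17500, north -28.17083.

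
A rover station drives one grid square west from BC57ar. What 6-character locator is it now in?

Longitude subsquare a = 0; −1 → -1, wraps to 23 = x, carry into square.
Longitude square 5; −1 → 4.
The latitude characters are unchanged.

BC47xr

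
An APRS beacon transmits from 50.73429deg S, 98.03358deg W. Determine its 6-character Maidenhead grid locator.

Shift to the Maidenhead origin (180°W, 90°S): lon 81.9664, lat 39.2657.
Field: 81.9664/20 → 4 → E, 39.2657/10 → 3 → D; chars ED.
Square: 1.9664/2 → 0, 9.2657/1 → 9; chars 09.
Subsquare: 1.9664/0.0833333 → 23 → x, 0.2657/0.0416667 → 6 → g; chars xg.

ED09xg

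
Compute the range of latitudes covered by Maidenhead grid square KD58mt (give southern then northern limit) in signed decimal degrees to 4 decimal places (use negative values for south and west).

-51.2083, -51.1667

Field K=10, D=3: +10·20° lon, +3·10° lat → SW at lon 20°, lat -60°.
Square 5, 8: +5·2° lon, +8·1° lat → SW at lon 30°, lat -52°.
Subsquare m=12, t=19: +12·0.0833333° lon, +19·0.0416667° lat → SW at lon 31°, lat -51.2083°.
Cell spans 0.0833333° lon × 0.0416667° lat.
south -51.2083, north -51.1667.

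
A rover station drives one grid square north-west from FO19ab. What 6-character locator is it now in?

FO09xc

Longitude subsquare a = 0; −1 → -1, wraps to 23 = x, carry into square.
Longitude square 1; −1 → 0.
Latitude subsquare b = 1; +1 → 2 = c.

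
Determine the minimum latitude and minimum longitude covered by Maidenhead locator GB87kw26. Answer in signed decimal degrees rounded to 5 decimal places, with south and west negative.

-72.05833, -43.15000

Field G=6, B=1: +6·20° lon, +1·10° lat → SW at lon -60°, lat -80°.
Square 8, 7: +8·2° lon, +7·1° lat → SW at lon -44°, lat -73°.
Subsquare k=10, w=22: +10·0.0833333° lon, +22·0.0416667° lat → SW at lon -43.1667°, lat -72.0833°.
Extended square 2, 6: +2·0.00833333° lon, +6·0.00416667° lat → SW at lon -43.15°, lat -72.0583°.
latitude -72.05833, longitude -43.15000.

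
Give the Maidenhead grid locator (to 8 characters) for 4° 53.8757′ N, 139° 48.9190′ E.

Offset from 180°W / 90°S: lon 319.81532°, lat 94.89793°.
Field: 319.81532/20 → 15 → P, 94.89793/10 → 9 → J; chars PJ.
Square: 19.81532/2 → 9, 4.89793/1 → 4; chars 94.
Subsquare: 1.81532/0.0833333 → 21 → v, 0.89793/0.0416667 → 21 → v; chars vv.
Extended square: 0.06532/0.00833333 → 7, 0.02293/0.00416667 → 5; chars 75.

PJ94vv75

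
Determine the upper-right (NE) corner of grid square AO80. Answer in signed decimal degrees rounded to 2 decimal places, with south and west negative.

51.00, -162.00

Field A=0, O=14: +0·20° lon, +14·10° lat → SW at lon -180°, lat 50°.
Square 8, 0: +8·2° lon, +0·1° lat → SW at lon -164°, lat 50°.
Cell spans 2° lon × 1° lat. NE corner is SW corner plus one full cell.
latitude 51.00, longitude -162.00.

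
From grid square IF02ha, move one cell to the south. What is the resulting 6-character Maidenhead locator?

IF01hx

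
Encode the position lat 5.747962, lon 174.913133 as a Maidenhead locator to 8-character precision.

RJ75kr99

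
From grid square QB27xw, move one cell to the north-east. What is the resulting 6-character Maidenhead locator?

QB37ax

Longitude subsquare x = 23; +1 → 24, wraps to 0 = a, carry into square.
Longitude square 2; +1 → 3.
Latitude subsquare w = 22; +1 → 23 = x.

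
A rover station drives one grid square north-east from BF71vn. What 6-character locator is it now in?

Longitude subsquare v = 21; +1 → 22 = w.
Latitude subsquare n = 13; +1 → 14 = o.

BF71wo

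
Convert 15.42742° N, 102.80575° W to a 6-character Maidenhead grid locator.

DK85ok

Add 180° to longitude and 90° to latitude: 77.1942, 105.4274.
Field: lon ⌊77.1942/20⌋ = 3 → D; lat ⌊105.4274/10⌋ = 10 → K.
Square: lon ⌊17.1942/2⌋ = 8; lat ⌊5.4274/1⌋ = 5.
Subsquare: lon ⌊1.1942/0.0833333⌋ = 14 → o; lat ⌊0.4274/0.0416667⌋ = 10 → k.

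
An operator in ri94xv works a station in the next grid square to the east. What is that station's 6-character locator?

Longitude subsquare x = 23; +1 → 24, wraps to 0 = a, carry into square.
Longitude square 9; +1 → 10, wraps to 0, carry into field.
Longitude field R = 17; +1 → 18, wraps to 0 = A, wrapping around the antimeridian.
The latitude characters are unchanged.

AI04av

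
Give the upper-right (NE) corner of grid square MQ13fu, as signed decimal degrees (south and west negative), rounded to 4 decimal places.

Field M=12, Q=16: +12·20° lon, +16·10° lat → SW at lon 60°, lat 70°.
Square 1, 3: +1·2° lon, +3·1° lat → SW at lon 62°, lat 73°.
Subsquare f=5, u=20: +5·0.0833333° lon, +20·0.0416667° lat → SW at lon 62.4167°, lat 73.8333°.
Cell spans 0.0833333° lon × 0.0416667° lat. NE corner is SW corner plus one full cell.
latitude 73.8750, longitude 62.5000.

73.8750, 62.5000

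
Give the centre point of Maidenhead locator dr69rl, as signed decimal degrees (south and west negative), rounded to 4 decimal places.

Field D=3, R=17: +3·20° lon, +17·10° lat → SW at lon -120°, lat 80°.
Square 6, 9: +6·2° lon, +9·1° lat → SW at lon -108°, lat 89°.
Subsquare r=17, l=11: +17·0.0833333° lon, +11·0.0416667° lat → SW at lon -106.583°, lat 89.4583°.
Cell spans 0.0833333° lon × 0.0416667° lat. Centre is SW corner plus half of each.
latitude 89.4792, longitude -106.5417.

89.4792, -106.5417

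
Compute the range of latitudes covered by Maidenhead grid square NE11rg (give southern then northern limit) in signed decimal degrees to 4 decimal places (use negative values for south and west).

Field N=13, E=4: +13·20° lon, +4·10° lat → SW at lon 80°, lat -50°.
Square 1, 1: +1·2° lon, +1·1° lat → SW at lon 82°, lat -49°.
Subsquare r=17, g=6: +17·0.0833333° lon, +6·0.0416667° lat → SW at lon 83.4167°, lat -48.75°.
Cell spans 0.0833333° lon × 0.0416667° lat.
south -48.7500, north -48.7083.

-48.7500, -48.7083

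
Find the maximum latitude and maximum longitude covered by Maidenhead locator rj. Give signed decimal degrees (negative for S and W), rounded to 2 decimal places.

Field R=17, J=9: +17·20° lon, +9·10° lat → SW at lon 160°, lat 0°.
Cell spans 20° lon × 10° lat. NE corner is SW corner plus one full cell.
latitude 10.00, longitude 180.00.

10.00, 180.00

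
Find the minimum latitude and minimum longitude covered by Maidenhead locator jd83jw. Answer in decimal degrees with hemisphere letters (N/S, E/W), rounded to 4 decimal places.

56.0833° S, 16.7500° E

Field J=9, D=3: +9·20° lon, +3·10° lat → SW at lon 0°, lat -60°.
Square 8, 3: +8·2° lon, +3·1° lat → SW at lon 16°, lat -57°.
Subsquare j=9, w=22: +9·0.0833333° lon, +22·0.0416667° lat → SW at lon 16.75°, lat -56.0833°.
latitude 56.0833° S, longitude 16.7500° E.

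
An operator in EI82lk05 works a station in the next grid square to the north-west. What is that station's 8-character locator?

EI82kk96

Longitude extended square 0; −1 → -1, wraps to 9, carry into subsquare.
Longitude subsquare l = 11; −1 → 10 = k.
Latitude extended square 5; +1 → 6.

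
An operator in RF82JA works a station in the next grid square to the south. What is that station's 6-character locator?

Latitude subsquare a = 0; −1 → -1, wraps to 23 = x, carry into square.
Latitude square 2; −1 → 1.
The longitude characters are unchanged.

RF81jx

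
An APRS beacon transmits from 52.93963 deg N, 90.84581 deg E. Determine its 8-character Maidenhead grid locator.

NO52kw15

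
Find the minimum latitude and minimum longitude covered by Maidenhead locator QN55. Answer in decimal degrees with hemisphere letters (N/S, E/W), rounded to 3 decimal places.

Field Q=16, N=13: +16·20° lon, +13·10° lat → SW at lon 140°, lat 40°.
Square 5, 5: +5·2° lon, +5·1° lat → SW at lon 150°, lat 45°.
latitude 45.000° N, longitude 150.000° E.

45.000° N, 150.000° E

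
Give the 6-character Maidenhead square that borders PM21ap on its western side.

Longitude subsquare a = 0; −1 → -1, wraps to 23 = x, carry into square.
Longitude square 2; −1 → 1.
The latitude characters are unchanged.

PM11xp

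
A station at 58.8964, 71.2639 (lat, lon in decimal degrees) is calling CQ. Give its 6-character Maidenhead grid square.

MO58pv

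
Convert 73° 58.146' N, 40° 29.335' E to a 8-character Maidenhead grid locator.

LQ03fx82

Shift to the Maidenhead origin (180°W, 90°S): lon 220.48892, lat 163.96910.
Field (20°×10°, letters A–R): 220.48892/20 → 11 → L, 163.96910/10 → 16 → Q; chars LQ.
Square (2°×1°, digits 0–9): 0.48892/2 → 0, 3.96910/1 → 3; chars 03.
Subsquare (5′×2.5′, letters a–x): 0.48892/0.0833333 → 5 → f, 0.96910/0.0416667 → 23 → x; chars fx.
Extended square (30″×15″, digits 0–9): 0.07225/0.00833333 → 8, 0.01077/0.00416667 → 2; chars 82.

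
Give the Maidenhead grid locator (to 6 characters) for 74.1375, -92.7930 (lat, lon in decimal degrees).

EQ34od

Add 180° to longitude and 90° to latitude: 87.2070, 164.1375.
Field: lon ⌊87.2070/20⌋ = 4 → E; lat ⌊164.1375/10⌋ = 16 → Q.
Square: lon ⌊7.2070/2⌋ = 3; lat ⌊4.1375/1⌋ = 4.
Subsquare: lon ⌊1.2070/0.0833333⌋ = 14 → o; lat ⌊0.1375/0.0416667⌋ = 3 → d.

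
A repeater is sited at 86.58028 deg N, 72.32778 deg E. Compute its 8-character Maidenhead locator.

MR66dn99

Add 180° to longitude and 90° to latitude: 252.32778, 176.58028.
Field: 252.32778/20 → 12 → M, 176.58028/10 → 17 → R; chars MR.
Square: 12.32778/2 → 6, 6.58028/1 → 6; chars 66.
Subsquare: 0.32778/0.0833333 → 3 → d, 0.58028/0.0416667 → 13 → n; chars dn.
Extended square: 0.07778/0.00833333 → 9, 0.03861/0.00416667 → 9; chars 99.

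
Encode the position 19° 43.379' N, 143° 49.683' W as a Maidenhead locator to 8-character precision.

BK89cr03

Offset from 180°W / 90°S: lon 36.17195°, lat 109.72298°.
Field: 36.17195/20 → 1 → B, 109.72298/10 → 10 → K; chars BK.
Square: 16.17195/2 → 8, 9.72298/1 → 9; chars 89.
Subsquare: 0.17195/0.0833333 → 2 → c, 0.72298/0.0416667 → 17 → r; chars cr.
Extended square: 0.00528/0.00833333 → 0, 0.01465/0.00416667 → 3; chars 03.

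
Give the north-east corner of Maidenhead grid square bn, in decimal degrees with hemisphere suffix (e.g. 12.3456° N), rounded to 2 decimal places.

Field B=1, N=13: +1·20° lon, +13·10° lat → SW at lon -160°, lat 40°.
Cell spans 20° lon × 10° lat. NE corner is SW corner plus one full cell.
latitude 50.00° N, longitude 140.00° W.

50.00° N, 140.00° W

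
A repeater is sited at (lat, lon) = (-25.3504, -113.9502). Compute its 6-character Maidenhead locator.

DG34ap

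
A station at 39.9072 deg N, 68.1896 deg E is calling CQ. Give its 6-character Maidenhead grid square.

Add 180° to longitude and 90° to latitude: 248.1896, 129.9072.
Field: lon ⌊248.1896/20⌋ = 12 → M; lat ⌊129.9072/10⌋ = 12 → M.
Square: lon ⌊8.1896/2⌋ = 4; lat ⌊9.9072/1⌋ = 9.
Subsquare: lon ⌊0.1896/0.0833333⌋ = 2 → c; lat ⌊0.9072/0.0416667⌋ = 21 → v.

MM49cv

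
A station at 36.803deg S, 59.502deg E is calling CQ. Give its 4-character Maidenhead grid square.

LF93

Add 180° to longitude and 90° to latitude: 239.50, 53.20.
Field: 239.50/20 → 11 → L, 53.20/10 → 5 → F; chars LF.
Square: 19.50/2 → 9, 3.20/1 → 3; chars 93.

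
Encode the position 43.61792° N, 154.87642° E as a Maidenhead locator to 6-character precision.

QN73ko

Offset from 180°W / 90°S: lon 334.8764°, lat 133.6179°.
Field: 334.8764/20 → 16 → Q, 133.6179/10 → 13 → N; chars QN.
Square: 14.8764/2 → 7, 3.6179/1 → 3; chars 73.
Subsquare: 0.8764/0.0833333 → 10 → k, 0.6179/0.0416667 → 14 → o; chars ko.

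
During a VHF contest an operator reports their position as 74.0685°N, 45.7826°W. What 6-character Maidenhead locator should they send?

Add 180° to longitude and 90° to latitude: 134.2174, 164.0685.
Field: 134.2174/20 → 6 → G, 164.0685/10 → 16 → Q; chars GQ.
Square: 14.2174/2 → 7, 4.0685/1 → 4; chars 74.
Subsquare: 0.2174/0.0833333 → 2 → c, 0.0685/0.0416667 → 1 → b; chars cb.

GQ74cb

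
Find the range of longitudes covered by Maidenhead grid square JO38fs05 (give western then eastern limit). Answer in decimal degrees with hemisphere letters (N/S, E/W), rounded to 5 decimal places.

Field J=9, O=14: +9·20° lon, +14·10° lat → SW at lon 0°, lat 50°.
Square 3, 8: +3·2° lon, +8·1° lat → SW at lon 6°, lat 58°.
Subsquare f=5, s=18: +5·0.0833333° lon, +18·0.0416667° lat → SW at lon 6.41667°, lat 58.75°.
Extended square 0, 5: +0·0.00833333° lon, +5·0.00416667° lat → SW at lon 6.41667°, lat 58.7708°.
Cell spans 0.00833333° lon × 0.00416667° lat.
west 6.41667° E, east 6.42500° E.

6.41667° E, 6.42500° E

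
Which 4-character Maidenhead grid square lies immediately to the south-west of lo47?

LO36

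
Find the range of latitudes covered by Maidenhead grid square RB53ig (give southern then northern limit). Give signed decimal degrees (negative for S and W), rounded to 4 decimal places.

-76.7500, -76.7083

Field R=17, B=1: +17·20° lon, +1·10° lat → SW at lon 160°, lat -80°.
Square 5, 3: +5·2° lon, +3·1° lat → SW at lon 170°, lat -77°.
Subsquare i=8, g=6: +8·0.0833333° lon, +6·0.0416667° lat → SW at lon 170.667°, lat -76.75°.
Cell spans 0.0833333° lon × 0.0416667° lat.
south -76.7500, north -76.7083.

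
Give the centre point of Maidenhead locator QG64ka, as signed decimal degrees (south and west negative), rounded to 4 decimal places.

Field Q=16, G=6: +16·20° lon, +6·10° lat → SW at lon 140°, lat -30°.
Square 6, 4: +6·2° lon, +4·1° lat → SW at lon 152°, lat -26°.
Subsquare k=10, a=0: +10·0.0833333° lon, +0·0.0416667° lat → SW at lon 152.833°, lat -26°.
Cell spans 0.0833333° lon × 0.0416667° lat. Centre is SW corner plus half of each.
latitude -25.9792, longitude 152.8750.

-25.9792, 152.8750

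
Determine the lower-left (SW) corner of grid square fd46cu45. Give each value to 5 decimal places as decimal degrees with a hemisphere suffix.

53.14583° S, 71.80000° W

Field F=5, D=3: +5·20° lon, +3·10° lat → SW at lon -80°, lat -60°.
Square 4, 6: +4·2° lon, +6·1° lat → SW at lon -72°, lat -54°.
Subsquare c=2, u=20: +2·0.0833333° lon, +20·0.0416667° lat → SW at lon -71.8333°, lat -53.1667°.
Extended square 4, 5: +4·0.00833333° lon, +5·0.00416667° lat → SW at lon -71.8°, lat -53.1458°.
latitude 53.14583° S, longitude 71.80000° W.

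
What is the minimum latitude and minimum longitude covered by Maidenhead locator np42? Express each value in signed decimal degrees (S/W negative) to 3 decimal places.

Field N=13, P=15: +13·20° lon, +15·10° lat → SW at lon 80°, lat 60°.
Square 4, 2: +4·2° lon, +2·1° lat → SW at lon 88°, lat 62°.
latitude 62.000, longitude 88.000.

62.000, 88.000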